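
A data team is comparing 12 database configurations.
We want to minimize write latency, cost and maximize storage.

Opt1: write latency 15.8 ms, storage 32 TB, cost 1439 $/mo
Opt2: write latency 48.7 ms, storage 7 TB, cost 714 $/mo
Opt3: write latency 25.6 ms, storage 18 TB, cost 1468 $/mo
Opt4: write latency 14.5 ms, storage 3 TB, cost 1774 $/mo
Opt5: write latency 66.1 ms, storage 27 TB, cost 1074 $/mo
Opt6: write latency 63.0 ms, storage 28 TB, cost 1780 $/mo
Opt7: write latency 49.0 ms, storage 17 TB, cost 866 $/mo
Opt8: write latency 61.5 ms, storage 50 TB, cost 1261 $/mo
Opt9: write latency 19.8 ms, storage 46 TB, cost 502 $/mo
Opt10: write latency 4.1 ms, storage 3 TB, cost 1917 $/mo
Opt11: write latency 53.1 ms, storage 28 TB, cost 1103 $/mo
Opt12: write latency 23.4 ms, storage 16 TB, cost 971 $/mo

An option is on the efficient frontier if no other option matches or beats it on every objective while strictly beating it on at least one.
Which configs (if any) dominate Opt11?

Opt9

Opt9: write latency 19.8≤53.1, storage 46≥28, cost 502≤1103 — dominates Opt11.
Others (Opt1, Opt2, Opt3, Opt4, Opt5, Opt6, Opt7, Opt8, Opt10, Opt12) are each worse than Opt11 on at least one objective.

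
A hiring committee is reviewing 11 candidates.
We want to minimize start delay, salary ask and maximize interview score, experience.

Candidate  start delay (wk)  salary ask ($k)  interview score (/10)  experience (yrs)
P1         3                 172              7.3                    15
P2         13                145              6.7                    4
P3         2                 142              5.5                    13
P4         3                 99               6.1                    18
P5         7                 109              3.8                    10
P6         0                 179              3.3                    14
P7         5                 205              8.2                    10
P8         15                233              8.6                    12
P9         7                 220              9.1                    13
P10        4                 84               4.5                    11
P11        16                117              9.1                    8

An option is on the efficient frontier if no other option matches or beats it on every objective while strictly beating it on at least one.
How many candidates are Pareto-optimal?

9

P1: not dominated.
P2: not dominated.
P3: not dominated.
P4: not dominated (best experience).
P5: dominated by P4 (start delay 3≤7, salary ask 99≤109, interview score 6.1≥3.8, experience 18≥10).
P6: not dominated (best start delay).
P7: not dominated.
P8: dominated by P9 (start delay 7≤15, salary ask 220≤233, interview score 9.1≥8.6, experience 13≥12).
P9: not dominated.
P10: not dominated (best salary ask).
P11: not dominated.
Pareto-optimal: P1, P2, P3, P4, P6, P7, P9, P10, P11 → 9.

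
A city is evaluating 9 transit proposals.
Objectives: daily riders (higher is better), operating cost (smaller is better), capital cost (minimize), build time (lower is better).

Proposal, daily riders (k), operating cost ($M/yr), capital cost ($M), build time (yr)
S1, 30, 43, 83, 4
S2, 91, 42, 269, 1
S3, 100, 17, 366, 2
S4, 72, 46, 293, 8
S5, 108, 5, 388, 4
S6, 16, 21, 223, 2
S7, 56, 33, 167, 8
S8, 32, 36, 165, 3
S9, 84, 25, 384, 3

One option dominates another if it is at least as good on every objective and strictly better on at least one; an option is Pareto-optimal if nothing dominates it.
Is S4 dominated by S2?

Yes

S2 vs S4: daily riders 91≥72, operating cost 42≤46, capital cost 269≤293, build time 1≤8 — S2 is at least as good on every objective with at least one strict improvement.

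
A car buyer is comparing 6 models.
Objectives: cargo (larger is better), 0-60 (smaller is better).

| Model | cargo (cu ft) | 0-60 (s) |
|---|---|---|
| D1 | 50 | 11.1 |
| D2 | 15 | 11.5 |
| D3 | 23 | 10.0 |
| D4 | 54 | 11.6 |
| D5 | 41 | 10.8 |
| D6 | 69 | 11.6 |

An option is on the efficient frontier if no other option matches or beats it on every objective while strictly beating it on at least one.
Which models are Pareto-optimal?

D1: not dominated.
D2: dominated by D1 (cargo 50≥15, 0-60 11.1≤11.5).
D3: not dominated (best 0-60).
D4: dominated by D6 (cargo 69≥54, 0-60 11.6≤11.6).
D5: not dominated.
D6: not dominated (best cargo).

D1, D3, D5, D6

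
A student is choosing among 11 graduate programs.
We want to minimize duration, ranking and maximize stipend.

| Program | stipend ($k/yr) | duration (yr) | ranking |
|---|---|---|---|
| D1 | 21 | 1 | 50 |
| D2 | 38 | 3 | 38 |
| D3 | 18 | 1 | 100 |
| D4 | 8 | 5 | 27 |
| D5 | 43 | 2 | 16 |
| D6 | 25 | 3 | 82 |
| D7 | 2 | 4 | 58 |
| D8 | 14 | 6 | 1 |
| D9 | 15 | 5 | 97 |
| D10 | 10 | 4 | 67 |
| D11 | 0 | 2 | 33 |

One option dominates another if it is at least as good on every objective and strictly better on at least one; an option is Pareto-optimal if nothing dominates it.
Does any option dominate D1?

D2: worse on duration (3 vs 1).
D3: worse on stipend (18 vs 21).
D4: worse on stipend (8 vs 21).
D5: worse on duration (2 vs 1).
D6: worse on duration (3 vs 1).
D7: worse on stipend (2 vs 21).
D8: worse on stipend (14 vs 21).
D9: worse on stipend (15 vs 21).
D10: worse on stipend (10 vs 21).
D11: worse on stipend (0 vs 21).
No option is at least as good as D1 on every objective and strictly better on one.

No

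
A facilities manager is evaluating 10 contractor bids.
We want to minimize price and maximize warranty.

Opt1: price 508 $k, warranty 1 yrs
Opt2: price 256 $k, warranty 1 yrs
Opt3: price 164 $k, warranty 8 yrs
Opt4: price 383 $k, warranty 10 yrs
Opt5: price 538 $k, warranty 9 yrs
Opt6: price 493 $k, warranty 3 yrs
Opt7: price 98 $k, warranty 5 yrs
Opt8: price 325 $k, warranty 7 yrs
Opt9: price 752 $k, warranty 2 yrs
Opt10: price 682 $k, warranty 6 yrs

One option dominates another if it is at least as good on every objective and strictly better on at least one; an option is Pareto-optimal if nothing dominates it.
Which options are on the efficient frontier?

Opt3, Opt4, Opt7

Opt1: dominated by Opt2 (price 256≤508, warranty 1≥1).
Opt2: dominated by Opt3 (price 164≤256, warranty 8≥1).
Opt3: not dominated.
Opt4: not dominated (best warranty).
Opt5: dominated by Opt4 (price 383≤538, warranty 10≥9).
Opt6: dominated by Opt3 (price 164≤493, warranty 8≥3).
Opt7: not dominated (best price).
Opt8: dominated by Opt3 (price 164≤325, warranty 8≥7).
Opt9: dominated by Opt3 (price 164≤752, warranty 8≥2).
Opt10: dominated by Opt3 (price 164≤682, warranty 8≥6).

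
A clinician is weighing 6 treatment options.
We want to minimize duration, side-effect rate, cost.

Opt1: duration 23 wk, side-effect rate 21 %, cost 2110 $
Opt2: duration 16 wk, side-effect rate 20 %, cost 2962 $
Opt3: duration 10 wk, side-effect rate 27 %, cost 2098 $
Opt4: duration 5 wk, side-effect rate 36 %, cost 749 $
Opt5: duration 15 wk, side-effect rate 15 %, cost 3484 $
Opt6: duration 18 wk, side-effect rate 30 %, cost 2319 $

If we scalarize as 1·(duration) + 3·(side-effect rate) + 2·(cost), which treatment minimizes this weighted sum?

Opt4

Opt1: 1·23 + 3·21 + 2·2110 = 4306
Opt2: 1·16 + 3·20 + 2·2962 = 6000
Opt3: 1·10 + 3·27 + 2·2098 = 4287
Opt4: 1·5 + 3·36 + 2·749 = 1611
Opt5: 1·15 + 3·15 + 2·3484 = 7028
Opt6: 1·18 + 3·30 + 2·2319 = 4746
Lowest: Opt4 at 1611.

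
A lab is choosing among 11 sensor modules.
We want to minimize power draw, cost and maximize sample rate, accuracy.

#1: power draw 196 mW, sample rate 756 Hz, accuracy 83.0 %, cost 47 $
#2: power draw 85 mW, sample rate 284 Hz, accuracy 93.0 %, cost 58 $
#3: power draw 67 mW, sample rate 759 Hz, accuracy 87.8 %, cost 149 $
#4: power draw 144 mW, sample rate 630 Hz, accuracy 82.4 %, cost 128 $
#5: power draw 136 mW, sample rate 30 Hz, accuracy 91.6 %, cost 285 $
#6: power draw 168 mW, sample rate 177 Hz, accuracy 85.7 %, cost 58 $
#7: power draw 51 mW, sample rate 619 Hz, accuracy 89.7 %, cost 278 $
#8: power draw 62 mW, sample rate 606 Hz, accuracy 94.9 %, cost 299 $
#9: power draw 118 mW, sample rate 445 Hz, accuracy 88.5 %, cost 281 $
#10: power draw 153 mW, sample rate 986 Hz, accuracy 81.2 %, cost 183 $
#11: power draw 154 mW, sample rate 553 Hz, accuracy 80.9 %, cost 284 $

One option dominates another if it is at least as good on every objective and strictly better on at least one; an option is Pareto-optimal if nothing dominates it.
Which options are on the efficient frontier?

#1: not dominated (best cost).
#2: not dominated.
#3: not dominated.
#4: not dominated.
#5: dominated by #2 (power draw 85≤136, sample rate 284≥30, accuracy 93.0≥91.6, cost 58≤285).
#6: dominated by #2 (power draw 85≤168, sample rate 284≥177, accuracy 93.0≥85.7, cost 58≤58).
#7: not dominated (best power draw).
#8: not dominated (best accuracy).
#9: dominated by #7 (power draw 51≤118, sample rate 619≥445, accuracy 89.7≥88.5, cost 278≤281).
#10: not dominated (best sample rate).
#11: dominated by #3 (power draw 67≤154, sample rate 759≥553, accuracy 87.8≥80.9, cost 149≤284).

#1, #2, #3, #4, #7, #8, #10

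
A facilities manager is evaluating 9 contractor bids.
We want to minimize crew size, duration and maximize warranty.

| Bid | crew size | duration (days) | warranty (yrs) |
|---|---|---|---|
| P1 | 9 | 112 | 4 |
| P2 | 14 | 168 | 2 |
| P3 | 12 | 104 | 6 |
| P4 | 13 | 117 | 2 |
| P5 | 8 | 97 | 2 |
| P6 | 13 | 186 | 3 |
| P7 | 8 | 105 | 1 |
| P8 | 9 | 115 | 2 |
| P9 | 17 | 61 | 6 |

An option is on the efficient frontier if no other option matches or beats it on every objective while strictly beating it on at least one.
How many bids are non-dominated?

P1: not dominated.
P2: dominated by P1 (crew size 9≤14, duration 112≤168, warranty 4≥2).
P3: not dominated.
P4: dominated by P1 (crew size 9≤13, duration 112≤117, warranty 4≥2).
P5: not dominated.
P6: dominated by P1 (crew size 9≤13, duration 112≤186, warranty 4≥3).
P7: dominated by P5 (crew size 8≤8, duration 97≤105, warranty 2≥1).
P8: dominated by P1 (crew size 9≤9, duration 112≤115, warranty 4≥2).
P9: not dominated (best duration).
Pareto-optimal: P1, P3, P5, P9 → 4.

4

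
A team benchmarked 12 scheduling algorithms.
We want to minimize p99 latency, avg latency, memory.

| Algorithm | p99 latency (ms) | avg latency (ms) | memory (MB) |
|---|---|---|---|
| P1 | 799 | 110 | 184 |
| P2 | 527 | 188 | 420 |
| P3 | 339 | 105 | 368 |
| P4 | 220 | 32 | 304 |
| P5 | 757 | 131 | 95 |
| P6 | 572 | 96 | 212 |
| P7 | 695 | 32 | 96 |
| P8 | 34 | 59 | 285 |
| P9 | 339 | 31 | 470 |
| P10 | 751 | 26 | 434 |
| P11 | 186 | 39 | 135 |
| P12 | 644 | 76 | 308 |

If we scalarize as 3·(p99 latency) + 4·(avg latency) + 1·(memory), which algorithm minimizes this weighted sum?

P8

P1: 3·799 + 4·110 + 1·184 = 3021
P2: 3·527 + 4·188 + 1·420 = 2753
P3: 3·339 + 4·105 + 1·368 = 1805
P4: 3·220 + 4·32 + 1·304 = 1092
P5: 3·757 + 4·131 + 1·95 = 2890
P6: 3·572 + 4·96 + 1·212 = 2312
P7: 3·695 + 4·32 + 1·96 = 2309
P8: 3·34 + 4·59 + 1·285 = 623
P9: 3·339 + 4·31 + 1·470 = 1611
P10: 3·751 + 4·26 + 1·434 = 2791
P11: 3·186 + 4·39 + 1·135 = 849
P12: 3·644 + 4·76 + 1·308 = 2544
Lowest: P8 at 623.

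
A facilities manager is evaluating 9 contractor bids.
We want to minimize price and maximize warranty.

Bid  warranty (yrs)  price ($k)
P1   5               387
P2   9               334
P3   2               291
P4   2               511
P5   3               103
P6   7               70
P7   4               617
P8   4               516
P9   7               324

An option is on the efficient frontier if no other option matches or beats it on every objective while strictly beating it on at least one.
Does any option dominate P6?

P1: worse on warranty (5 vs 7).
P2: worse on price (334 vs 70).
P3: worse on warranty (2 vs 7).
P4: worse on warranty (2 vs 7).
P5: worse on warranty (3 vs 7).
P7: worse on warranty (4 vs 7).
P8: worse on warranty (4 vs 7).
P9: worse on price (324 vs 70).
No option is at least as good as P6 on every objective and strictly better on one.

No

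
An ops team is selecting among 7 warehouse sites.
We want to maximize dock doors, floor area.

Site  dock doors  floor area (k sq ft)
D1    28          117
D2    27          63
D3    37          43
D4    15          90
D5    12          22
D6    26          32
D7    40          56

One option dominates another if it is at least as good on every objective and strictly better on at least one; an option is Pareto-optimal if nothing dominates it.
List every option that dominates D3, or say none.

D7

D7: dock doors 40≥37, floor area 56≥43 — dominates D3.
Others (D1, D2, D4, D5, D6) are each worse than D3 on at least one objective.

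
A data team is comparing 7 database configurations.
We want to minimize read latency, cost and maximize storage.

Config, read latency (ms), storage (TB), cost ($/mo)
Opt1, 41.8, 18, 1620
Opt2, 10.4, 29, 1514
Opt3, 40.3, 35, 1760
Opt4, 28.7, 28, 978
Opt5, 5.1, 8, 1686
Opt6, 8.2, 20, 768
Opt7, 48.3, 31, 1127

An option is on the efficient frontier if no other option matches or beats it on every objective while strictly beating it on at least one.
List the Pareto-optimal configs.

Opt1: dominated by Opt2 (read latency 10.4≤41.8, storage 29≥18, cost 1514≤1620).
Opt2: not dominated.
Opt3: not dominated (best storage).
Opt4: not dominated.
Opt5: not dominated (best read latency).
Opt6: not dominated (best cost).
Opt7: not dominated.

Opt2, Opt3, Opt4, Opt5, Opt6, Opt7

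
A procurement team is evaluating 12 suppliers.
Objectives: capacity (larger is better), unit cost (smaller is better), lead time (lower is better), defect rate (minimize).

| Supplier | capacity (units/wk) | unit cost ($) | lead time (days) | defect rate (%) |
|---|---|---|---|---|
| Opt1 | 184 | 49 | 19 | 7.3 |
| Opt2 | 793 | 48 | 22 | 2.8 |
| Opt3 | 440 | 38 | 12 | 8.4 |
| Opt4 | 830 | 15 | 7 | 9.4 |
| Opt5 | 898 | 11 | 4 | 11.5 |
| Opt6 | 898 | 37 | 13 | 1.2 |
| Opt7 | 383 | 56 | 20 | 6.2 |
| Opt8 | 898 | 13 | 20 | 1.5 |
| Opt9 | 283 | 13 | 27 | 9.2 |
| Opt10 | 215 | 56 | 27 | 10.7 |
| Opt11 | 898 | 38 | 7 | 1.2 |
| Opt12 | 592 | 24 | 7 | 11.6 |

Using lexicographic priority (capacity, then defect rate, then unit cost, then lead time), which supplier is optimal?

Opt6

First maximize capacity: best is 898, kept {Opt5, Opt6, Opt8, Opt11}.
Then minimize defect rate: best is 1.2, kept {Opt6, Opt11}.
Then minimize unit cost: best is 37, kept {Opt6}.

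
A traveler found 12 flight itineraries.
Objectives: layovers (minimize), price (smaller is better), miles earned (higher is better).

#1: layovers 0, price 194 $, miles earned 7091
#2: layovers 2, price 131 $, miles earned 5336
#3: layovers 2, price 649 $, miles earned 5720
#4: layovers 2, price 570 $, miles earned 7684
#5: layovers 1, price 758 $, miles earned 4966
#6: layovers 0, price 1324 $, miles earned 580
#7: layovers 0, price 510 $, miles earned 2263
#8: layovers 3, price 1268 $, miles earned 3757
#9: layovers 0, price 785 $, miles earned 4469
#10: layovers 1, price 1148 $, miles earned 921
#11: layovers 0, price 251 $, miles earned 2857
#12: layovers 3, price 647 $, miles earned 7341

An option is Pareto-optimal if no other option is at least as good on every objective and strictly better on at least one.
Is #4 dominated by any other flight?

#1: worse on miles earned (7091 vs 7684).
#2: worse on miles earned (5336 vs 7684).
#3: worse on price (649 vs 570).
#5: worse on price (758 vs 570).
#6: worse on price (1324 vs 570).
#7: worse on miles earned (2263 vs 7684).
#8: worse on layovers (3 vs 2).
#9: worse on price (785 vs 570).
#10: worse on price (1148 vs 570).
#11: worse on miles earned (2857 vs 7684).
#12: worse on layovers (3 vs 2).
No option is at least as good as #4 on every objective and strictly better on one.

No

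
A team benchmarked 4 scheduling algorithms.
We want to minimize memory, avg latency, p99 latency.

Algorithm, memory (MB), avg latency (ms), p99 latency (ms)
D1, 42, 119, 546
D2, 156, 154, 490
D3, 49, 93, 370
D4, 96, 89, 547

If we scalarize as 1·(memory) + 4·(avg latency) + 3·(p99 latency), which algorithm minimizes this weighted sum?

D3

D1: 1·42 + 4·119 + 3·546 = 2156
D2: 1·156 + 4·154 + 3·490 = 2242
D3: 1·49 + 4·93 + 3·370 = 1531
D4: 1·96 + 4·89 + 3·547 = 2093
Lowest: D3 at 1531.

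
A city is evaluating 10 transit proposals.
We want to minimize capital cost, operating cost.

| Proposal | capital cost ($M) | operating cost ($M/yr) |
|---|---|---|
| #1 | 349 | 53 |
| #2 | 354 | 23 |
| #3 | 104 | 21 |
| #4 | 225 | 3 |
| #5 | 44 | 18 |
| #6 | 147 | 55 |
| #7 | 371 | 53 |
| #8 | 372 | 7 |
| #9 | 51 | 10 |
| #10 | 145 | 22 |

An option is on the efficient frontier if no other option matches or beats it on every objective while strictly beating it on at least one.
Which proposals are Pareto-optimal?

#1: dominated by #3 (capital cost 104≤349, operating cost 21≤53).
#2: dominated by #3 (capital cost 104≤354, operating cost 21≤23).
#3: dominated by #5 (capital cost 44≤104, operating cost 18≤21).
#4: not dominated (best operating cost).
#5: not dominated (best capital cost).
#6: dominated by #3 (capital cost 104≤147, operating cost 21≤55).
#7: dominated by #1 (capital cost 349≤371, operating cost 53≤53).
#8: dominated by #4 (capital cost 225≤372, operating cost 3≤7).
#9: not dominated.
#10: dominated by #3 (capital cost 104≤145, operating cost 21≤22).

#4, #5, #9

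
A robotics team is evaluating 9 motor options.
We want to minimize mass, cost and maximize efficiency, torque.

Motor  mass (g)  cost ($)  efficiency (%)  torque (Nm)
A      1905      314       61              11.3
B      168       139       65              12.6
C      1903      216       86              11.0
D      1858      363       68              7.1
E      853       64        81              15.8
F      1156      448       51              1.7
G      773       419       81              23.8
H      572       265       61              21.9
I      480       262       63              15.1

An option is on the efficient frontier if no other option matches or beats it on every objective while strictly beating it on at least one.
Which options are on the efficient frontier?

A: dominated by B (mass 168≤1905, cost 139≤314, efficiency 65≥61, torque 12.6≥11.3).
B: not dominated (best mass).
C: not dominated (best efficiency).
D: dominated by E (mass 853≤1858, cost 64≤363, efficiency 81≥68, torque 15.8≥7.1).
E: not dominated (best cost).
F: dominated by B (mass 168≤1156, cost 139≤448, efficiency 65≥51, torque 12.6≥1.7).
G: not dominated (best torque).
H: not dominated.
I: not dominated.

B, C, E, G, H, I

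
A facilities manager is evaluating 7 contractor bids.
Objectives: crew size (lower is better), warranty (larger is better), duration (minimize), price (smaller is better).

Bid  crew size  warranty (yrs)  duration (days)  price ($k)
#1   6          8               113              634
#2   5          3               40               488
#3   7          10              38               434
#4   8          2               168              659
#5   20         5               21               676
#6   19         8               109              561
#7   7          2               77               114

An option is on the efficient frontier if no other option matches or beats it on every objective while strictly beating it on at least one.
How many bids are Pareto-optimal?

#1: not dominated.
#2: not dominated (best crew size).
#3: not dominated (best warranty).
#4: dominated by #1 (crew size 6≤8, warranty 8≥2, duration 113≤168, price 634≤659).
#5: not dominated (best duration).
#6: dominated by #3 (crew size 7≤19, warranty 10≥8, duration 38≤109, price 434≤561).
#7: not dominated (best price).
Pareto-optimal: #1, #2, #3, #5, #7 → 5.

5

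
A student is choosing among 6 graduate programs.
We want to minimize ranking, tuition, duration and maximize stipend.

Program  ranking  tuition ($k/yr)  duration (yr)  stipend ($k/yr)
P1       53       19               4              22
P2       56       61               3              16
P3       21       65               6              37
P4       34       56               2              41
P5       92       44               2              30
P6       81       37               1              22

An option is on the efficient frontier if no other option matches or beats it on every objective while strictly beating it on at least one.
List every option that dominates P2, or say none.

P4

P4: ranking 34≤56, tuition 56≤61, duration 2≤3, stipend 41≥16 — dominates P2.
Others (P1, P3, P5, P6) are each worse than P2 on at least one objective.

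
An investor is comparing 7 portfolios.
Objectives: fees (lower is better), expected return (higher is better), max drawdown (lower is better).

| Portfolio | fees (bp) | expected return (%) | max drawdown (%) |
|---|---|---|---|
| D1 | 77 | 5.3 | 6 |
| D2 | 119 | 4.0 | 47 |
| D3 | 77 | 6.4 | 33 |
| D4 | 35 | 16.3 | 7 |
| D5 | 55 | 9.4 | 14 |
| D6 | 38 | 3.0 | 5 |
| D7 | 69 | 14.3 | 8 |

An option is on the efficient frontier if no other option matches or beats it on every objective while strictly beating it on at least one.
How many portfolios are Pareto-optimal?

3

D1: not dominated.
D2: dominated by D1 (fees 77≤119, expected return 5.3≥4.0, max drawdown 6≤47).
D3: dominated by D4 (fees 35≤77, expected return 16.3≥6.4, max drawdown 7≤33).
D4: not dominated (best fees).
D5: dominated by D4 (fees 35≤55, expected return 16.3≥9.4, max drawdown 7≤14).
D6: not dominated (best max drawdown).
D7: dominated by D4 (fees 35≤69, expected return 16.3≥14.3, max drawdown 7≤8).
Pareto-optimal: D1, D4, D6 → 3.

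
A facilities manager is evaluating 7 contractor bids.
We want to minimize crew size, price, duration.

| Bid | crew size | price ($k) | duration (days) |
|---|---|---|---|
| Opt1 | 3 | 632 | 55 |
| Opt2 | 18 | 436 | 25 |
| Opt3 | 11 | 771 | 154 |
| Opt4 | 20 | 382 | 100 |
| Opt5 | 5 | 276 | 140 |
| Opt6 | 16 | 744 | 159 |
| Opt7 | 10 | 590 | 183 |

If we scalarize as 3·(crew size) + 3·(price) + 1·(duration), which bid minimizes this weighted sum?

Opt1: 3·3 + 3·632 + 1·55 = 1960
Opt2: 3·18 + 3·436 + 1·25 = 1387
Opt3: 3·11 + 3·771 + 1·154 = 2500
Opt4: 3·20 + 3·382 + 1·100 = 1306
Opt5: 3·5 + 3·276 + 1·140 = 983
Opt6: 3·16 + 3·744 + 1·159 = 2439
Opt7: 3·10 + 3·590 + 1·183 = 1983
Lowest: Opt5 at 983.

Opt5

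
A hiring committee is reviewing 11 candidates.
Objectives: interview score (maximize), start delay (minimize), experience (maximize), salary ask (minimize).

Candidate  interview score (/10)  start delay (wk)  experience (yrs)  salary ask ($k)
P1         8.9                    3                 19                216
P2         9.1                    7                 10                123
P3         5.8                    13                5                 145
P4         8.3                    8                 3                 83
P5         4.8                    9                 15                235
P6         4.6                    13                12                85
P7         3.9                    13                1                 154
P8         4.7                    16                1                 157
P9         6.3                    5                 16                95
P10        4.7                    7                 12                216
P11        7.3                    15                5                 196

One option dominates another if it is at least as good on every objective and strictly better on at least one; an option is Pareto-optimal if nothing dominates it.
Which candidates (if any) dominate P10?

P1, P9

P1: interview score 8.9≥4.7, start delay 3≤7, experience 19≥12, salary ask 216≤216 — dominates P10.
P9: interview score 6.3≥4.7, start delay 5≤7, experience 16≥12, salary ask 95≤216 — dominates P10.
Others (P2, P3, P4, P5, P6, P7, P8, P11) are each worse than P10 on at least one objective.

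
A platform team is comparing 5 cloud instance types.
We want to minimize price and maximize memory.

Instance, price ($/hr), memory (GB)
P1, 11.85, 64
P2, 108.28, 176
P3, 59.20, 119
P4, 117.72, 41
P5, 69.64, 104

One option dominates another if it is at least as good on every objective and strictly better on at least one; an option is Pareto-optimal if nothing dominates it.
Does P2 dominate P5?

P2 vs P5: P2 is worse on price (108.28 vs 69.64), so it does not dominate P5.

No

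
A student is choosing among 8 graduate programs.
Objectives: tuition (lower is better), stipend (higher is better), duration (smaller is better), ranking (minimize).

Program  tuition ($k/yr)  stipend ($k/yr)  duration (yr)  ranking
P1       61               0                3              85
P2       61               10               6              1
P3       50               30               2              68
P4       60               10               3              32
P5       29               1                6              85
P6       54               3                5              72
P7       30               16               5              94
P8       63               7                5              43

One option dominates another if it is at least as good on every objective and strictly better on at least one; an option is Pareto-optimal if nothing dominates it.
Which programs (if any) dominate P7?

none

P1: worse on tuition (61 vs 30).
P2: worse on tuition (61 vs 30).
P3: worse on tuition (50 vs 30).
P4: worse on tuition (60 vs 30).
P5: worse on stipend (1 vs 16).
P6: worse on tuition (54 vs 30).
P8: worse on tuition (63 vs 30).
No option dominates P7.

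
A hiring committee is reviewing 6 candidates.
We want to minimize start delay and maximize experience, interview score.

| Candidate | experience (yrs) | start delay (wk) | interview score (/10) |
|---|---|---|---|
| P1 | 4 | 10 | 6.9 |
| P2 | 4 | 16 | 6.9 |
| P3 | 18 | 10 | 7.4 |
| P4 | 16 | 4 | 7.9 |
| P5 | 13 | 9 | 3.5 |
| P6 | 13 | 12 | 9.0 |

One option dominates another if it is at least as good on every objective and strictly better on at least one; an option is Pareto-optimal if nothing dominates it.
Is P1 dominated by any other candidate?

P3 vs P1: experience 18≥4, start delay 10≤10, interview score 7.4≥6.9 — P3 is at least as good on every objective and strictly better on at least one, so P3 dominates P1.

Yes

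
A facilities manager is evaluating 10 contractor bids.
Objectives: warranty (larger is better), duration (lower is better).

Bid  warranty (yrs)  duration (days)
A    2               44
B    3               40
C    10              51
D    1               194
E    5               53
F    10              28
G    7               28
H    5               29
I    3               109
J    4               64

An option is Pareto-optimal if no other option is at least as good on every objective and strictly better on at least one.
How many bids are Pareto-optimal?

1

A: dominated by B (warranty 3≥2, duration 40≤44).
B: dominated by F (warranty 10≥3, duration 28≤40).
C: dominated by F (warranty 10≥10, duration 28≤51).
D: dominated by A (warranty 2≥1, duration 44≤194).
E: dominated by C (warranty 10≥5, duration 51≤53).
F: not dominated.
G: dominated by F (warranty 10≥7, duration 28≤28).
H: dominated by F (warranty 10≥5, duration 28≤29).
I: dominated by B (warranty 3≥3, duration 40≤109).
J: dominated by C (warranty 10≥4, duration 51≤64).
Pareto-optimal: F → 1.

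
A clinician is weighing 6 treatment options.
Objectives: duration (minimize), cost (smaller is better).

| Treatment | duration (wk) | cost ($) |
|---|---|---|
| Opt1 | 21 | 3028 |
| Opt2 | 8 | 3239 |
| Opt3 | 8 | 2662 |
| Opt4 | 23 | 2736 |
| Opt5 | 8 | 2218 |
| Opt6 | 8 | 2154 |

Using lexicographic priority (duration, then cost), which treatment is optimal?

Opt6

First minimize duration: best is 8, kept {Opt2, Opt3, Opt5, Opt6}.
Then minimize cost: best is 2154, kept {Opt6}.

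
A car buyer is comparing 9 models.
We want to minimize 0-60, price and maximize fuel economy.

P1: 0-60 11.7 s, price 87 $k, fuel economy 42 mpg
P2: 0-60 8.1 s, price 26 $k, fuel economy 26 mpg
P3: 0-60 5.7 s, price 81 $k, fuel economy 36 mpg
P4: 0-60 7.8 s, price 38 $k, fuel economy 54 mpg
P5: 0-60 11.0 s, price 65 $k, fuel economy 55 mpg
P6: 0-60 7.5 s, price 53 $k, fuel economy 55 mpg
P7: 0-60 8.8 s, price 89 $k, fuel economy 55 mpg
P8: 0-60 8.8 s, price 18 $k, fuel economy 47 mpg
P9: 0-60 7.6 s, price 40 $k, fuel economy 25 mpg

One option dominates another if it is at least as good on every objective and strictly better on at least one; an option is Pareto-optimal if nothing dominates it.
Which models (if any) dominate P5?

P6: 0-60 7.5≤11.0, price 53≤65, fuel economy 55≥55 — dominates P5.
Others (P1, P2, P3, P4, P7, P8, P9) are each worse than P5 on at least one objective.

P6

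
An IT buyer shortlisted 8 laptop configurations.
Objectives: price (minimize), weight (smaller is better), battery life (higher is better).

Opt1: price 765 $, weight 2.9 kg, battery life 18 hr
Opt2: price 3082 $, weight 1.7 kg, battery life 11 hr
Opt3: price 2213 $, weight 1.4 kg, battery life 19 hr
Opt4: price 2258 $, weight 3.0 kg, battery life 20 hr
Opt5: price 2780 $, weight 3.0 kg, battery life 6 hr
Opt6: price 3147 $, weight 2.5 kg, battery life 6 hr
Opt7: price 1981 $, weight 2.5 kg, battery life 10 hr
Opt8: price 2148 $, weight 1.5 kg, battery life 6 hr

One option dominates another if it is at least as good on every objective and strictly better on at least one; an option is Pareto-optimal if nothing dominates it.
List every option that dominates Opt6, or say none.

Opt2, Opt3, Opt7, Opt8

Opt2: price 3082≤3147, weight 1.7≤2.5, battery life 11≥6 — dominates Opt6.
Opt3: price 2213≤3147, weight 1.4≤2.5, battery life 19≥6 — dominates Opt6.
Opt7: price 1981≤3147, weight 2.5≤2.5, battery life 10≥6 — dominates Opt6.
Opt8: price 2148≤3147, weight 1.5≤2.5, battery life 6≥6 — dominates Opt6.
Others (Opt1, Opt4, Opt5) are each worse than Opt6 on at least one objective.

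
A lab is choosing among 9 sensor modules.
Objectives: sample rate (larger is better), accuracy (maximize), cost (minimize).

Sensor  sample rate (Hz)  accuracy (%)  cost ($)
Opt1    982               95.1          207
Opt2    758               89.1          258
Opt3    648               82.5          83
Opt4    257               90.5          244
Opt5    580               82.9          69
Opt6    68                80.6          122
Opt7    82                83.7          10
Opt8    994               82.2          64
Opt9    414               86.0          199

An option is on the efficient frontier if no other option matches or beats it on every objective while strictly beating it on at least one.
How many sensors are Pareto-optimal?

6

Opt1: not dominated (best accuracy).
Opt2: dominated by Opt1 (sample rate 982≥758, accuracy 95.1≥89.1, cost 207≤258).
Opt3: not dominated.
Opt4: dominated by Opt1 (sample rate 982≥257, accuracy 95.1≥90.5, cost 207≤244).
Opt5: not dominated.
Opt6: dominated by Opt3 (sample rate 648≥68, accuracy 82.5≥80.6, cost 83≤122).
Opt7: not dominated (best cost).
Opt8: not dominated (best sample rate).
Opt9: not dominated.
Pareto-optimal: Opt1, Opt3, Opt5, Opt7, Opt8, Opt9 → 6.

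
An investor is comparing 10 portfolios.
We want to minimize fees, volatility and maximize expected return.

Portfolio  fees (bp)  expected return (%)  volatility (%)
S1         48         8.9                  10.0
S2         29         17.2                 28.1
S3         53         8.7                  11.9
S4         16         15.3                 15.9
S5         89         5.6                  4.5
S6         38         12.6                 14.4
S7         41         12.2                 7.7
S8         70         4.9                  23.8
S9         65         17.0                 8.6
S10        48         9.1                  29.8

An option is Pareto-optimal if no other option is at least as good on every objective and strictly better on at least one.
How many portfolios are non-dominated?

6

S1: dominated by S7 (fees 41≤48, expected return 12.2≥8.9, volatility 7.7≤10.0).
S2: not dominated (best expected return).
S3: dominated by S1 (fees 48≤53, expected return 8.9≥8.7, volatility 10.0≤11.9).
S4: not dominated (best fees).
S5: not dominated (best volatility).
S6: not dominated.
S7: not dominated.
S8: dominated by S1 (fees 48≤70, expected return 8.9≥4.9, volatility 10.0≤23.8).
S9: not dominated.
S10: dominated by S2 (fees 29≤48, expected return 17.2≥9.1, volatility 28.1≤29.8).
Pareto-optimal: S2, S4, S5, S6, S7, S9 → 6.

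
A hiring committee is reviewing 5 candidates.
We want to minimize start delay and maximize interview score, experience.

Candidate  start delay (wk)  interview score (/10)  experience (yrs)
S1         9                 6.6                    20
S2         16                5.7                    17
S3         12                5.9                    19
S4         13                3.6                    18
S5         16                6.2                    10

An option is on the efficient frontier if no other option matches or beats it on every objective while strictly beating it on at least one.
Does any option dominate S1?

S2: worse on start delay (16 vs 9).
S3: worse on start delay (12 vs 9).
S4: worse on start delay (13 vs 9).
S5: worse on start delay (16 vs 9).
No option is at least as good as S1 on every objective and strictly better on one.

No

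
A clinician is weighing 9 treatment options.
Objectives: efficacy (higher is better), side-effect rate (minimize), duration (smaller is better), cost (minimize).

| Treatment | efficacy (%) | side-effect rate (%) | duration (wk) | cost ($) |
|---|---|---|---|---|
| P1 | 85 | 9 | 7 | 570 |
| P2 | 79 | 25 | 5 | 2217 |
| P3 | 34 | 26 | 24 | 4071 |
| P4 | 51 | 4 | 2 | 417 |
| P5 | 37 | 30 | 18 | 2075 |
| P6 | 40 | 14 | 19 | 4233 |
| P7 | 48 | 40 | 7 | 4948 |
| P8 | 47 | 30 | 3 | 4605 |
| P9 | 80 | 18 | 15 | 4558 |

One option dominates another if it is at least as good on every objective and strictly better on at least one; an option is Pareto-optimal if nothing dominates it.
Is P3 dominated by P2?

Yes

P2 vs P3: efficacy 79≥34, side-effect rate 25≤26, duration 5≤24, cost 2217≤4071 — P2 is at least as good on every objective with at least one strict improvement.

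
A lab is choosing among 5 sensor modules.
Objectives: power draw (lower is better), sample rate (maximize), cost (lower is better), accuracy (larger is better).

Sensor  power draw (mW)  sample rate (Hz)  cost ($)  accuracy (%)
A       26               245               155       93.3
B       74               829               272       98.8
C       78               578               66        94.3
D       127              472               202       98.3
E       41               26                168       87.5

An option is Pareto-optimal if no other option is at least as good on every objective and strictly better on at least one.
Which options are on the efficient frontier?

A: not dominated (best power draw).
B: not dominated (best sample rate).
C: not dominated (best cost).
D: not dominated.
E: dominated by A (power draw 26≤41, sample rate 245≥26, cost 155≤168, accuracy 93.3≥87.5).

A, B, C, D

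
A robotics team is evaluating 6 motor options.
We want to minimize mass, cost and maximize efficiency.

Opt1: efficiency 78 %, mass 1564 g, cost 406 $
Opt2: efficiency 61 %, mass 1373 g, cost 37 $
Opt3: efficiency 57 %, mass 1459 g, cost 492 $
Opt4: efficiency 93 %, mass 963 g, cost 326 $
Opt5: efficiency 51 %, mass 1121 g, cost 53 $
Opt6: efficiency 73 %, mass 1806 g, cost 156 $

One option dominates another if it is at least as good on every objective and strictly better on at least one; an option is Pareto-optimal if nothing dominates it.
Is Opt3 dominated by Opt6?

Opt6 vs Opt3: Opt6 is worse on mass (1806 vs 1459), so it does not dominate Opt3.

No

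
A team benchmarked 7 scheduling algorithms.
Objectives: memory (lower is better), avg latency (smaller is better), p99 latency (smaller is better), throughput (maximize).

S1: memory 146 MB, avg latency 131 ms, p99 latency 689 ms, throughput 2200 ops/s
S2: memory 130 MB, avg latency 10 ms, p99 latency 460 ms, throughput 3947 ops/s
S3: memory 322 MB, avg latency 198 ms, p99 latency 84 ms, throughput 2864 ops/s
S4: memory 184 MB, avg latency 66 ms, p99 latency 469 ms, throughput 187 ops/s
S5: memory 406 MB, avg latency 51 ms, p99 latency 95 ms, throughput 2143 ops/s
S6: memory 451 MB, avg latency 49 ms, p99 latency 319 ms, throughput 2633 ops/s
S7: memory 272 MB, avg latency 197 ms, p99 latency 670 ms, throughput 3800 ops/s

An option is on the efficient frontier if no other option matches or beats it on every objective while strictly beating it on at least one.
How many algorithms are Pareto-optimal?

4

S1: dominated by S2 (memory 130≤146, avg latency 10≤131, p99 latency 460≤689, throughput 3947≥2200).
S2: not dominated (best memory).
S3: not dominated (best p99 latency).
S4: dominated by S2 (memory 130≤184, avg latency 10≤66, p99 latency 460≤469, throughput 3947≥187).
S5: not dominated.
S6: not dominated.
S7: dominated by S2 (memory 130≤272, avg latency 10≤197, p99 latency 460≤670, throughput 3947≥3800).
Pareto-optimal: S2, S3, S5, S6 → 4.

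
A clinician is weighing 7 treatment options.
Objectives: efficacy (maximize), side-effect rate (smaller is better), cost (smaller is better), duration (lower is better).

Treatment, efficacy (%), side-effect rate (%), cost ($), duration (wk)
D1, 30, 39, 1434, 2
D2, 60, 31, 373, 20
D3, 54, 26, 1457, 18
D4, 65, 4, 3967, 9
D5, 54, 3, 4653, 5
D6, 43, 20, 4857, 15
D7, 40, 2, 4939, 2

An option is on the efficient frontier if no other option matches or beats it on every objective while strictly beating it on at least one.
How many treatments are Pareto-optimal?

6

D1: not dominated.
D2: not dominated (best cost).
D3: not dominated.
D4: not dominated (best efficacy).
D5: not dominated.
D6: dominated by D4 (efficacy 65≥43, side-effect rate 4≤20, cost 3967≤4857, duration 9≤15).
D7: not dominated (best side-effect rate).
Pareto-optimal: D1, D2, D3, D4, D5, D7 → 6.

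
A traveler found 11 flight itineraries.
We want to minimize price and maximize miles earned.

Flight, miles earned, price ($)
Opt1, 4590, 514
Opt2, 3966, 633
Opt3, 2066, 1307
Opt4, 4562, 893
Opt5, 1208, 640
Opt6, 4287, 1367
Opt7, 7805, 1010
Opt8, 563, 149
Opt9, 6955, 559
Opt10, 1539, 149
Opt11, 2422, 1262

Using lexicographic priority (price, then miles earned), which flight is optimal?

Opt10

First minimize price: best is 149, kept {Opt8, Opt10}.
Then maximize miles earned: best is 1539, kept {Opt10}.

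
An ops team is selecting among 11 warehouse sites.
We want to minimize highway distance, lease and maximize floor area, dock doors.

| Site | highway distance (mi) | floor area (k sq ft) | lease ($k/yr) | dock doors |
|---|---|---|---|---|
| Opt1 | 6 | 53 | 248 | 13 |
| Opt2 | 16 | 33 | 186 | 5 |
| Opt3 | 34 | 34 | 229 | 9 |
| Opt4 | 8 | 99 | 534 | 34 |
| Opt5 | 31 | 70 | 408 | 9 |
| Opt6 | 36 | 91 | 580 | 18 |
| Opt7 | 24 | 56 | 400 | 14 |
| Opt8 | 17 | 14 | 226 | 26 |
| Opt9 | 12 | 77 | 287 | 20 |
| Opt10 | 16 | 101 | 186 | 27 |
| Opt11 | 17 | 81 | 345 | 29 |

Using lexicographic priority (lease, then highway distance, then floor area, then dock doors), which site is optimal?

First minimize lease: best is 186, kept {Opt2, Opt10}.
Then minimize highway distance: best is 16, kept {Opt2, Opt10}.
Then maximize floor area: best is 101, kept {Opt10}.

Opt10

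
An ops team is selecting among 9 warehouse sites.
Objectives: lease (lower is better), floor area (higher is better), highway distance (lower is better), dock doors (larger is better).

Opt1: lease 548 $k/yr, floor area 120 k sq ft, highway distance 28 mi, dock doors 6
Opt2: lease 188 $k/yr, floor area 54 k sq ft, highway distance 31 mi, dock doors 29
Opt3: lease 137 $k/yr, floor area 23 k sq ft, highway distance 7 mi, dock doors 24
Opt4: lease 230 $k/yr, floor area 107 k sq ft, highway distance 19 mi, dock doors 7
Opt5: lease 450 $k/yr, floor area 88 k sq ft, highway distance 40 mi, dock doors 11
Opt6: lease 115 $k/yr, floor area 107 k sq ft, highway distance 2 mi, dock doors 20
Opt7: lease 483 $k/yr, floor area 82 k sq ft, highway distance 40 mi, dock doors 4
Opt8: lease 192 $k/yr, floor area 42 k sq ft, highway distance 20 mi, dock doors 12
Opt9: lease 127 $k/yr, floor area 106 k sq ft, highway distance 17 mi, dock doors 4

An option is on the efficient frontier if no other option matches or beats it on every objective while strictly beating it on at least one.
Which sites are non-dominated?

Opt1, Opt2, Opt3, Opt6

Opt1: not dominated (best floor area).
Opt2: not dominated (best dock doors).
Opt3: not dominated.
Opt4: dominated by Opt6 (lease 115≤230, floor area 107≥107, highway distance 2≤19, dock doors 20≥7).
Opt5: dominated by Opt6 (lease 115≤450, floor area 107≥88, highway distance 2≤40, dock doors 20≥11).
Opt6: not dominated (best lease).
Opt7: dominated by Opt4 (lease 230≤483, floor area 107≥82, highway distance 19≤40, dock doors 7≥4).
Opt8: dominated by Opt6 (lease 115≤192, floor area 107≥42, highway distance 2≤20, dock doors 20≥12).
Opt9: dominated by Opt6 (lease 115≤127, floor area 107≥106, highway distance 2≤17, dock doors 20≥4).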